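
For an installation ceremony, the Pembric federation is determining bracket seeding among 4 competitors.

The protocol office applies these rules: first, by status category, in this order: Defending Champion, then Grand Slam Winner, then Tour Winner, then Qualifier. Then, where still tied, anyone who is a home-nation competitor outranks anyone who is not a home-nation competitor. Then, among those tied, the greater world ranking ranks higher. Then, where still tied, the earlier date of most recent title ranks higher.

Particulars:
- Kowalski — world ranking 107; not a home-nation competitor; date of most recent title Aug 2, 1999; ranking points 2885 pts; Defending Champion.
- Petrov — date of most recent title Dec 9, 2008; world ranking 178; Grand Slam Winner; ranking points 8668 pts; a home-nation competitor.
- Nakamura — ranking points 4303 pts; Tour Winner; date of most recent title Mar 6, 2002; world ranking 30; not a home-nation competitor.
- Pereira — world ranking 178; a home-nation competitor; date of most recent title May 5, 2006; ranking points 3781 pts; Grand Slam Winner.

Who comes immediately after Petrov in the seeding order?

Nakamura

By status category: Kowalski (Defending Champion); then Pereira and Petrov (Grand Slam Winner); then Nakamura (Tour Winner).
Pereira and Petrov are each a home-nation competitor, so the next rule applies.
Pereira and Petrov both have world ranking 178, so the next rule applies.
Among Pereira and Petrov, by date of most recent title (earlier first): Pereira (May 5, 2006) before Petrov (Dec 9, 2008).
Order: Kowalski, Pereira, Petrov, Nakamura.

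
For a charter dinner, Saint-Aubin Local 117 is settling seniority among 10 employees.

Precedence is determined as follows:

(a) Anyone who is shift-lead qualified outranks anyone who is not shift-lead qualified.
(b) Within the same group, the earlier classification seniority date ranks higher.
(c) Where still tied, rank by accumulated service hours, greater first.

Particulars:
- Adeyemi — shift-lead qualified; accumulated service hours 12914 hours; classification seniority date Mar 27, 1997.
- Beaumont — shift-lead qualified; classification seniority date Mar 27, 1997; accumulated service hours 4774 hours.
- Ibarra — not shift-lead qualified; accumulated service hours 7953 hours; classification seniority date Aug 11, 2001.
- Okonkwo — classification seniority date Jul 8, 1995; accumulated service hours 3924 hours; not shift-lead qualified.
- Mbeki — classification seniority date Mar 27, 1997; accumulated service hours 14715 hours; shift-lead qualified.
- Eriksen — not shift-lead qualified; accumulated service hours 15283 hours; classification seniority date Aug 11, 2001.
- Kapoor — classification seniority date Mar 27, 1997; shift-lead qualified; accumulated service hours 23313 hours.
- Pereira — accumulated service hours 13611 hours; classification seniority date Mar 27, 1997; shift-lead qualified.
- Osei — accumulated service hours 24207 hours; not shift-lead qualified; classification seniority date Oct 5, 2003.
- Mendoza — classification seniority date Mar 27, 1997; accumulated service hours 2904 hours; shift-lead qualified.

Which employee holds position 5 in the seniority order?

Beaumont

By the first rule: Kapoor, Mbeki, Pereira, Adeyemi, Beaumont and Mendoza (each shift-lead qualified); then Okonkwo, Eriksen, Ibarra and Osei (each not shift-lead qualified).
Kapoor, Mbeki, Pereira, Adeyemi, Beaumont and Mendoza all have classification seniority date Mar 27, 1997, so the next rule applies.
Among Kapoor, Mbeki, Pereira, Adeyemi, Beaumont and Mendoza, by accumulated service hours (higher first): Kapoor (23313 hours) before Mbeki (14715 hours) before Pereira (13611 hours) before Adeyemi (12914 hours) before Beaumont (4774 hours) before Mendoza (2904 hours).
Among Okonkwo, Eriksen, Ibarra and Osei, by classification seniority date (earlier first): Okonkwo (Jul 8, 1995) before Eriksen and Ibarra (Aug 11, 2001) before Osei (Oct 5, 2003).
Among Eriksen and Ibarra, by accumulated service hours (higher first): Eriksen (15283 hours) before Ibarra (7953 hours).
Order: Kapoor, Mbeki, Pereira, Adeyemi, Beaumont, Mendoza, Okonkwo, Eriksen, Ibarra, Osei.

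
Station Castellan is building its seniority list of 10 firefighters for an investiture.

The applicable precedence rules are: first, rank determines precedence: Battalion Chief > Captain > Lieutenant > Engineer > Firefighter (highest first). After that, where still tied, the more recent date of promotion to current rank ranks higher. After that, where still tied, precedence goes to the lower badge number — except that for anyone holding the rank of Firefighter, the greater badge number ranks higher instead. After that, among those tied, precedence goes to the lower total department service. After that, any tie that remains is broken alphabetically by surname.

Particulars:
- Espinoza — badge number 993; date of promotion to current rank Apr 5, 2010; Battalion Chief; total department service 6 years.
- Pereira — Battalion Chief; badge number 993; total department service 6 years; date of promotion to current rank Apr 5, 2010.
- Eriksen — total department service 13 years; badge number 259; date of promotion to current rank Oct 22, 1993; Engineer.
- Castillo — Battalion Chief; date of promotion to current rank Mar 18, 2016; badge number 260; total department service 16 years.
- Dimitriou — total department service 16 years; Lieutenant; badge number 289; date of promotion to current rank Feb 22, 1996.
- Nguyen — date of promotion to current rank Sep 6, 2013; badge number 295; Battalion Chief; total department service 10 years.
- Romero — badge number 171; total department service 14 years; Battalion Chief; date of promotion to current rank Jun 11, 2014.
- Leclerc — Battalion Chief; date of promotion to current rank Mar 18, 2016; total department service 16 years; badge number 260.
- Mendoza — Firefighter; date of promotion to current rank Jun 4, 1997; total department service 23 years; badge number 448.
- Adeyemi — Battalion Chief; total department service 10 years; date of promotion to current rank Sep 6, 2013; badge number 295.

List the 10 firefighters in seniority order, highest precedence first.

Castillo, Leclerc, Romero, Adeyemi, Nguyen, Espinoza, Pereira, Dimitriou, Eriksen, Mendoza

By rank: Castillo, Leclerc, Romero, Adeyemi, Nguyen, Espinoza and Pereira (Battalion Chief); then Dimitriou (Lieutenant); then Eriksen (Engineer); then Mendoza (Firefighter).
Among Castillo, Leclerc, Romero, Adeyemi, Nguyen, Espinoza and Pereira, by date of promotion to current rank (later first): Castillo and Leclerc (Mar 18, 2016) before Romero (Jun 11, 2014) before Adeyemi and Nguyen (Sep 6, 2013) before Espinoza and Pereira (Apr 5, 2010).
Castillo and Leclerc both have badge number 260, so the next rule applies.
Castillo and Leclerc both have total department service 16 years, so the next rule applies.
Among Castillo and Leclerc, alphabetically by surname: Castillo before Leclerc.
Adeyemi and Nguyen both have badge number 295, so the next rule applies.
Adeyemi and Nguyen both have total department service 10 years, so the next rule applies.
Among Adeyemi and Nguyen, alphabetically by surname: Adeyemi before Nguyen.
Espinoza and Pereira both have badge number 993, so the next rule applies.
Espinoza and Pereira both have total department service 6 years, so the next rule applies.
Among Espinoza and Pereira, alphabetically by surname: Espinoza before Pereira.
Full order: Castillo, Leclerc, Romero, Adeyemi, Nguyen, Espinoza, Pereira, Dimitriou, Eriksen, Mendoza.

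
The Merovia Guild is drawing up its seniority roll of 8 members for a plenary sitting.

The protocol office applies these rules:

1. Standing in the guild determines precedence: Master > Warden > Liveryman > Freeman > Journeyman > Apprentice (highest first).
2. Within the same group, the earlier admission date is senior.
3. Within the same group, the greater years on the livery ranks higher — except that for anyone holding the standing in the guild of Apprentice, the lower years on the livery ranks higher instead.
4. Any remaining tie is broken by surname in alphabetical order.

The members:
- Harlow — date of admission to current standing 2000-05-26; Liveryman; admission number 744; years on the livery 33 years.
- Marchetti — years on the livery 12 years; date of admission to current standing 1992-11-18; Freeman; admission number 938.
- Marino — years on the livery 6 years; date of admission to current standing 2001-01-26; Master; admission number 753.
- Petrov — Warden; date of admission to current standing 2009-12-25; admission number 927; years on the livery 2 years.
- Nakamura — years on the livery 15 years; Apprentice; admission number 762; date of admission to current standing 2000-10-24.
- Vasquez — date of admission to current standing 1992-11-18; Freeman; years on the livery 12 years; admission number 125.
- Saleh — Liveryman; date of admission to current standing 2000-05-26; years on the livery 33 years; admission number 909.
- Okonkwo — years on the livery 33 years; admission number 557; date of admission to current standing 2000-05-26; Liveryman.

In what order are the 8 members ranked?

By standing in the guild: Marino (Master); then Petrov (Warden); then Harlow, Okonkwo and Saleh (Liveryman); then Marchetti and Vasquez (Freeman); then Nakamura (Apprentice).
Harlow, Okonkwo and Saleh all have date of admission to current standing 2000-05-26, so the next rule applies.
Harlow, Okonkwo and Saleh all have years on the livery 33 years, so the next rule applies.
Among Harlow, Okonkwo and Saleh, alphabetically by surname: Harlow before Okonkwo before Saleh.
Marchetti and Vasquez both have date of admission to current standing 1992-11-18, so the next rule applies.
Marchetti and Vasquez both have years on the livery 12 years, so the next rule applies.
Among Marchetti and Vasquez, alphabetically by surname: Marchetti before Vasquez.
Full order: Marino, Petrov, Harlow, Okonkwo, Saleh, Marchetti, Vasquez, Nakamura.

Marino, Petrov, Harlow, Okonkwo, Saleh, Marchetti, Vasquez, Nakamura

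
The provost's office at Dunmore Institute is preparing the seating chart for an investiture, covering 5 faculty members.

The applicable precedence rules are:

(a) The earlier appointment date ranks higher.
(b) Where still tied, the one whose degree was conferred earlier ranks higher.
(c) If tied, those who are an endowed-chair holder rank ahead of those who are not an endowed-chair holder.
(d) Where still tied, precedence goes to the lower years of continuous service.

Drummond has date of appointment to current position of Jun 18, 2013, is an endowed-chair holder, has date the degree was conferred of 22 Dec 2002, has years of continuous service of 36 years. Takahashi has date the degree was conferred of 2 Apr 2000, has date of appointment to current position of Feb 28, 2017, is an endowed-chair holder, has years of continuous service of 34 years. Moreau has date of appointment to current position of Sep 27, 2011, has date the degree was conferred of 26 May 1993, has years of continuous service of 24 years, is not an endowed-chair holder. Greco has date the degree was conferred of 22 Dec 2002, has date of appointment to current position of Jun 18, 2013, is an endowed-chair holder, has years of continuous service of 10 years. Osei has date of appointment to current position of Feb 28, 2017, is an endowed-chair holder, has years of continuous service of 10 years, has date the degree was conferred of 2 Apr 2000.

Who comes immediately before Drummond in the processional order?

By date of appointment to current position (earlier first): Moreau (Sep 27, 2011); then Greco and Drummond (both Jun 18, 2013); then Osei and Takahashi (both Feb 28, 2017).
Greco and Drummond both have date the degree was conferred 22 Dec 2002, so the next rule applies.
Greco and Drummond are each an endowed-chair holder, so the next rule applies.
Among Greco and Drummond, by years of continuous service (lower first): Greco (10 years) before Drummond (36 years).
Osei and Takahashi both have date the degree was conferred 2 Apr 2000, so the next rule applies.
Osei and Takahashi are each an endowed-chair holder, so the next rule applies.
Among Osei and Takahashi, by years of continuous service (lower first): Osei (10 years) before Takahashi (34 years).
Order: Moreau, Greco, Drummond, Osei, Takahashi.

Greco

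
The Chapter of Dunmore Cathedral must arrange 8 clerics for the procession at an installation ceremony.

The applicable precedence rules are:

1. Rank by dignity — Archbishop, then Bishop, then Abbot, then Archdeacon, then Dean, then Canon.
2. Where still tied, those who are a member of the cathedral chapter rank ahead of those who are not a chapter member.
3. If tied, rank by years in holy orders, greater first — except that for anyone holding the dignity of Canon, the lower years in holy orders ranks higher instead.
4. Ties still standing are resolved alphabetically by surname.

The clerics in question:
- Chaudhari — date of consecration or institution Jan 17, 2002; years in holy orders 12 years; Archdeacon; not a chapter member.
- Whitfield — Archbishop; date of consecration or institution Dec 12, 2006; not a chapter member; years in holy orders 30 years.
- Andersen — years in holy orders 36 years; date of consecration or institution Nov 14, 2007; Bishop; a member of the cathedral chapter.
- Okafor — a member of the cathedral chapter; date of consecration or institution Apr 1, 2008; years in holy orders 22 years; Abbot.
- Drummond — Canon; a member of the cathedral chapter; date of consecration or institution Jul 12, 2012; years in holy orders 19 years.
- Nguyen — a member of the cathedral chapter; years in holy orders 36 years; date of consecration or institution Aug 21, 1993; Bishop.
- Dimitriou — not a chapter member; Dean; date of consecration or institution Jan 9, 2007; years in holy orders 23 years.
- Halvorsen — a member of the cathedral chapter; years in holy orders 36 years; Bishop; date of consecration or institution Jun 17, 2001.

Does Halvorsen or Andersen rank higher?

Andersen

By dignity: Whitfield (Archbishop); then Andersen, Halvorsen and Nguyen (Bishop); then Okafor (Abbot); then Chaudhari (Archdeacon); then Dimitriou (Dean); then Drummond (Canon).
Andersen, Halvorsen and Nguyen are each a member of the cathedral chapter, so the next rule applies.
Andersen, Halvorsen and Nguyen all have years in holy orders 36 years, so the next rule applies.
Among Andersen, Halvorsen and Nguyen, alphabetically by surname: Andersen before Halvorsen before Nguyen.
So Andersen takes precedence.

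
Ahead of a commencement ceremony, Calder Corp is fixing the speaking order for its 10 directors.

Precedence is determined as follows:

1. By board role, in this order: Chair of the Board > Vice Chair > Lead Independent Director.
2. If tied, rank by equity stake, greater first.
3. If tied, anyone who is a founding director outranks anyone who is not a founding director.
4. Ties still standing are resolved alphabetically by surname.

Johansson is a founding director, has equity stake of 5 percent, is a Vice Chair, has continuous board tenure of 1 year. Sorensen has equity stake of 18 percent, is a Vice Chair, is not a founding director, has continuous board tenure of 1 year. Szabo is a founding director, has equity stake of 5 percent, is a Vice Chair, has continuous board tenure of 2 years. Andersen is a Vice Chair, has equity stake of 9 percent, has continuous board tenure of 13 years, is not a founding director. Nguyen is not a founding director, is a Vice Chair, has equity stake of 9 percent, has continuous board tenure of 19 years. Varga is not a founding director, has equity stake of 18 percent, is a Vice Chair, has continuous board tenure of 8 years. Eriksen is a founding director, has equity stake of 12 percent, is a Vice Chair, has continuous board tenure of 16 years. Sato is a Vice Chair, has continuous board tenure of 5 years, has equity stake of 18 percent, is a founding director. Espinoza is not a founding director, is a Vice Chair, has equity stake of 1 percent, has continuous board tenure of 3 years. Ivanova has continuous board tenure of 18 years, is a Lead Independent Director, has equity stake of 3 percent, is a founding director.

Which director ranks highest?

By board role: Sato, Sorensen, Varga, Eriksen, Andersen, Nguyen, Johansson, Szabo and Espinoza (Vice Chair); then Ivanova (Lead Independent Director).
Among Sato, Sorensen, Varga, Eriksen, Andersen, Nguyen, Johansson, Szabo and Espinoza, by equity stake (higher first): Sato, Sorensen and Varga (18 percent) before Eriksen (12 percent) before Andersen and Nguyen (9 percent) before Johansson and Szabo (5 percent) before Espinoza (1 percent).
Among Sato, Sorensen and Varga, a founding director before not a founding director: Sato (a founding director) before Sorensen and Varga (not a founding director).
Among Sorensen and Varga, alphabetically by surname: Sorensen before Varga.
Andersen and Nguyen are each not a founding director, so the next rule applies.
Among Andersen and Nguyen, alphabetically by surname: Andersen before Nguyen.
Johansson and Szabo are each a founding director, so the next rule applies.
Among Johansson and Szabo, alphabetically by surname: Johansson before Szabo.
Order: Sato, Sorensen, Varga, Eriksen, Andersen, Nguyen, Johansson, Szabo, Espinoza, Ivanova.

Sato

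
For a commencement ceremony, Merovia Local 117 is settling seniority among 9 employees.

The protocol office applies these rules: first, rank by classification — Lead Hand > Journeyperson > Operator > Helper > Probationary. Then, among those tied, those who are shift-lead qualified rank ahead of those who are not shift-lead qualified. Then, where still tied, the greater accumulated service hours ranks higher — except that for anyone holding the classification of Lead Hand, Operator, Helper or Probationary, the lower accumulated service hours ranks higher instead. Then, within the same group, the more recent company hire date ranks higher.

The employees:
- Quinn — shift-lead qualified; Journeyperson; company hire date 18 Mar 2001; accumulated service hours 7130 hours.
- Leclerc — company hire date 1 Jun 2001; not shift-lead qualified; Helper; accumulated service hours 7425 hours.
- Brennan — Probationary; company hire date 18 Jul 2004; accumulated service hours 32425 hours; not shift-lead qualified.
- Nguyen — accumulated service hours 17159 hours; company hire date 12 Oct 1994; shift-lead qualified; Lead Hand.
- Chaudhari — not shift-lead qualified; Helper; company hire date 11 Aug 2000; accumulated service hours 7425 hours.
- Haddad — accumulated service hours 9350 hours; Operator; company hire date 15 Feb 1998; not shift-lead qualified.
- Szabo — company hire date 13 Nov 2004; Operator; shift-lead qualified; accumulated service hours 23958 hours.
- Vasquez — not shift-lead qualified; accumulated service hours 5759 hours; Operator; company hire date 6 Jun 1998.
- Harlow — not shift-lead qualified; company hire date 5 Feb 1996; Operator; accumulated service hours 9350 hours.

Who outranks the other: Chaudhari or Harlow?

Harlow

By classification: Nguyen (Lead Hand); then Quinn (Journeyperson); then Szabo, Vasquez, Haddad and Harlow (Operator); then Leclerc and Chaudhari (Helper); then Brennan (Probationary).
Among Szabo, Vasquez, Haddad and Harlow, shift-lead qualified before not shift-lead qualified: Szabo (shift-lead qualified) before Vasquez, Haddad and Harlow (not shift-lead qualified).
Among Vasquez, Haddad and Harlow, by accumulated service hours (lower first) (reversed rule for this group): Vasquez (5759 hours) before Haddad and Harlow (9350 hours).
Among Haddad and Harlow, by company hire date (later first): Haddad (15 Feb 1998) before Harlow (5 Feb 1996).
Leclerc and Chaudhari are each not shift-lead qualified, so the next rule applies.
Leclerc and Chaudhari both have accumulated service hours 7425 hours, so the next rule applies.
Among Leclerc and Chaudhari, by company hire date (later first): Leclerc (1 Jun 2001) before Chaudhari (11 Aug 2000).
So Harlow takes precedence.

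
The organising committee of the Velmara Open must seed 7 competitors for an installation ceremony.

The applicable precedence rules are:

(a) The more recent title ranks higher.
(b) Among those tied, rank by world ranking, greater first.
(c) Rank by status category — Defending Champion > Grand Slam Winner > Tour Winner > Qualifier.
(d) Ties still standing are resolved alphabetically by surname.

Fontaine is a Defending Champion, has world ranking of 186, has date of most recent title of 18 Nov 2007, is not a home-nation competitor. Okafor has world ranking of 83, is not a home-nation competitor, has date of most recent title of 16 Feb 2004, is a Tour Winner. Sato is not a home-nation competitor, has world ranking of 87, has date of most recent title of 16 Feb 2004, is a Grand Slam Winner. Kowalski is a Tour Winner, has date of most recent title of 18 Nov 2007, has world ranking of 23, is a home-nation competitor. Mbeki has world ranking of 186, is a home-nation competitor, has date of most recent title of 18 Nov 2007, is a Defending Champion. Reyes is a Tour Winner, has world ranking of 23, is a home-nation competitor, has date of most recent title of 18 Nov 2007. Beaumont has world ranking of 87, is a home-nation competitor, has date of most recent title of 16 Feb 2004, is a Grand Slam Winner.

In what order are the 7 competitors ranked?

By date of most recent title (later first): Fontaine, Mbeki, Kowalski and Reyes (each 18 Nov 2007); then Beaumont, Sato and Okafor (each 16 Feb 2004).
Among Fontaine, Mbeki, Kowalski and Reyes, by world ranking (higher first): Fontaine and Mbeki (186) before Kowalski and Reyes (23).
Fontaine and Mbeki are each Defending Champion, so the next rule applies.
Among Fontaine and Mbeki, alphabetically by surname: Fontaine before Mbeki.
Kowalski and Reyes are each Tour Winner, so the next rule applies.
Among Kowalski and Reyes, alphabetically by surname: Kowalski before Reyes.
Among Beaumont, Sato and Okafor, by world ranking (higher first): Beaumont and Sato (87) before Okafor (83).
Beaumont and Sato are each Grand Slam Winner, so the next rule applies.
Among Beaumont and Sato, alphabetically by surname: Beaumont before Sato.
Full order: Fontaine, Mbeki, Kowalski, Reyes, Beaumont, Sato, Okafor.

Fontaine, Mbeki, Kowalski, Reyes, Beaumont, Sato, Okafor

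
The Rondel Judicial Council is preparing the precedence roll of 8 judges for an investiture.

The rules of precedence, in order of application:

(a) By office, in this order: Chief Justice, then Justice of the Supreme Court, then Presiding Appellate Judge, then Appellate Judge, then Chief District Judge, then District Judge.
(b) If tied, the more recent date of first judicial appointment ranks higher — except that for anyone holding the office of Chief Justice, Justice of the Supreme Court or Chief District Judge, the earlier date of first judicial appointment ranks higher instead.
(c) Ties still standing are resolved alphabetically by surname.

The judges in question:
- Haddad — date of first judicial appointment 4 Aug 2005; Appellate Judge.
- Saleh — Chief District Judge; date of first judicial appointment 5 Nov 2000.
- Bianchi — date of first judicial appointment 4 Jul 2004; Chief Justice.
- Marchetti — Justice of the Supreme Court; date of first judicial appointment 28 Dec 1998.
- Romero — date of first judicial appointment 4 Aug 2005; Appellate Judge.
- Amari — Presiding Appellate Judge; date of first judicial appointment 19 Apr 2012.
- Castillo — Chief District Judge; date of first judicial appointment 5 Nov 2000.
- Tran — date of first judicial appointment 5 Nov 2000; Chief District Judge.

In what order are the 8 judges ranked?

By office: Bianchi (Chief Justice); then Marchetti (Justice of the Supreme Court); then Amari (Presiding Appellate Judge); then Haddad and Romero (Appellate Judge); then Castillo, Saleh and Tran (Chief District Judge).
Haddad and Romero both have date of first judicial appointment 4 Aug 2005, so the next rule applies.
Among Haddad and Romero, alphabetically by surname: Haddad before Romero.
Castillo, Saleh and Tran all have date of first judicial appointment 5 Nov 2000, so the next rule applies.
Among Castillo, Saleh and Tran, alphabetically by surname: Castillo before Saleh before Tran.
Full order: Bianchi, Marchetti, Amari, Haddad, Romero, Castillo, Saleh, Tran.

Bianchi, Marchetti, Amari, Haddad, Romero, Castillo, Saleh, Tran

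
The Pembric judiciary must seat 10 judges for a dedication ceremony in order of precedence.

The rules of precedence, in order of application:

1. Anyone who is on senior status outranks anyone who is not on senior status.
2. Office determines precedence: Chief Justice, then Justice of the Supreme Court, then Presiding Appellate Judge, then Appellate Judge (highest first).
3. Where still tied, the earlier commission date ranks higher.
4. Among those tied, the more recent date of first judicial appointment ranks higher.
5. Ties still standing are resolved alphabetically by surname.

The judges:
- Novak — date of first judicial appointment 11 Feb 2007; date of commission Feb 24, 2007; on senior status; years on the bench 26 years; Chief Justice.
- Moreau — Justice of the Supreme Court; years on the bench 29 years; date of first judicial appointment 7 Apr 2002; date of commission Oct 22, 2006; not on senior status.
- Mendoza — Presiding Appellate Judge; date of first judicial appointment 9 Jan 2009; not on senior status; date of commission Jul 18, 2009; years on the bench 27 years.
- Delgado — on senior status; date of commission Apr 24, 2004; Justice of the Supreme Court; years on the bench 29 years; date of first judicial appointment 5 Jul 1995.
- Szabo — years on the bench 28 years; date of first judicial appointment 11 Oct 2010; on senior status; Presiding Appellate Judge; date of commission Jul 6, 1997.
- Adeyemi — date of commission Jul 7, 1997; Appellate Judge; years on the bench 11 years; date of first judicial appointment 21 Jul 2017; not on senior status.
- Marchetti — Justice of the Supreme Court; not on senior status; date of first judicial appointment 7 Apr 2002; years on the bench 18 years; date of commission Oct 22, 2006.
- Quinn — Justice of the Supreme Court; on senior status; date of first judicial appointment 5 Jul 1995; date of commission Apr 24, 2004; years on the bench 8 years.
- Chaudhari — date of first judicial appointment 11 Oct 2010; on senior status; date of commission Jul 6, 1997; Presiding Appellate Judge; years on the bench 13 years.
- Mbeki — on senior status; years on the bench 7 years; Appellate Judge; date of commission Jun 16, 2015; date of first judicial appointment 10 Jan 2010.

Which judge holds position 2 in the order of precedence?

Delgado

By the first rule: Novak, Delgado, Quinn, Chaudhari, Szabo and Mbeki (each on senior status); then Marchetti, Moreau, Mendoza and Adeyemi (each not on senior status).
Among Novak, Delgado, Quinn, Chaudhari, Szabo and Mbeki, by office: Novak (Chief Justice) before Delgado and Quinn (Justice of the Supreme Court) before Chaudhari and Szabo (Presiding Appellate Judge) before Mbeki (Appellate Judge).
Delgado and Quinn both have date of commission Apr 24, 2004, so the next rule applies.
Delgado and Quinn both have date of first judicial appointment 5 Jul 1995, so the next rule applies.
Among Delgado and Quinn, alphabetically by surname: Delgado before Quinn.
Chaudhari and Szabo both have date of commission Jul 6, 1997, so the next rule applies.
Chaudhari and Szabo both have date of first judicial appointment 11 Oct 2010, so the next rule applies.
Among Chaudhari and Szabo, alphabetically by surname: Chaudhari before Szabo.
Among Marchetti, Moreau, Mendoza and Adeyemi, by office: Marchetti and Moreau (Justice of the Supreme Court) before Mendoza (Presiding Appellate Judge) before Adeyemi (Appellate Judge).
Marchetti and Moreau both have date of commission Oct 22, 2006, so the next rule applies.
Marchetti and Moreau both have date of first judicial appointment 7 Apr 2002, so the next rule applies.
Among Marchetti and Moreau, alphabetically by surname: Marchetti before Moreau.
Order: Novak, Delgado, Quinn, Chaudhari, Szabo, Mbeki, Marchetti, Moreau, Mendoza, Adeyemi.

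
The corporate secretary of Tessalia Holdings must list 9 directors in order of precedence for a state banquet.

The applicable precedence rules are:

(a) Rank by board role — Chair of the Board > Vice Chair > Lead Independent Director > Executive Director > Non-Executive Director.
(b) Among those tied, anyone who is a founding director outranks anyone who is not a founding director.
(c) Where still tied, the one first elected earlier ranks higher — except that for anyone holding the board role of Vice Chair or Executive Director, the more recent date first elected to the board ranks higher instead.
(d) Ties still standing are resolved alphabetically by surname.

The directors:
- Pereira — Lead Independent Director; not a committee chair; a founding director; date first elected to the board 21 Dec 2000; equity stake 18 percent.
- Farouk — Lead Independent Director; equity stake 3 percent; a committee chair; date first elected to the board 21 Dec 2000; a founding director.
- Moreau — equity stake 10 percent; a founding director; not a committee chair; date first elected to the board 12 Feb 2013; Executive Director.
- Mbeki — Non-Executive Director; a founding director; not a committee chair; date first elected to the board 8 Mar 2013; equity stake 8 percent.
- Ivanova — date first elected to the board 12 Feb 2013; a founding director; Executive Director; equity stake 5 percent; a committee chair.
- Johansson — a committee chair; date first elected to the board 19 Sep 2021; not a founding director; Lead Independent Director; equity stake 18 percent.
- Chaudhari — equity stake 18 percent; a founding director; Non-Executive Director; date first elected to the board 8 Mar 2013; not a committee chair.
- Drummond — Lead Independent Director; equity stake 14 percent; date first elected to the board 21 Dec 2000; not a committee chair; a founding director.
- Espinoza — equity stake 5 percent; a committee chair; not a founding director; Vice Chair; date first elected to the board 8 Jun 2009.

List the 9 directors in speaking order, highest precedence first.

Espinoza, Drummond, Farouk, Pereira, Johansson, Ivanova, Moreau, Chaudhari, Mbeki

By board role: Espinoza (Vice Chair); then Drummond, Farouk, Pereira and Johansson (Lead Independent Director); then Ivanova and Moreau (Executive Director); then Chaudhari and Mbeki (Non-Executive Director).
Among Drummond, Farouk, Pereira and Johansson, a founding director before not a founding director: Drummond, Farouk and Pereira (a founding director) before Johansson (not a founding director).
Drummond, Farouk and Pereira all have date first elected to the board 21 Dec 2000, so the next rule applies.
Among Drummond, Farouk and Pereira, alphabetically by surname: Drummond before Farouk before Pereira.
Ivanova and Moreau are each a founding director, so the next rule applies.
Ivanova and Moreau both have date first elected to the board 12 Feb 2013, so the next rule applies.
Among Ivanova and Moreau, alphabetically by surname: Ivanova before Moreau.
Chaudhari and Mbeki are each a founding director, so the next rule applies.
Chaudhari and Mbeki both have date first elected to the board 8 Mar 2013, so the next rule applies.
Among Chaudhari and Mbeki, alphabetically by surname: Chaudhari before Mbeki.
Full order: Espinoza, Drummond, Farouk, Pereira, Johansson, Ivanova, Moreau, Chaudhari, Mbeki.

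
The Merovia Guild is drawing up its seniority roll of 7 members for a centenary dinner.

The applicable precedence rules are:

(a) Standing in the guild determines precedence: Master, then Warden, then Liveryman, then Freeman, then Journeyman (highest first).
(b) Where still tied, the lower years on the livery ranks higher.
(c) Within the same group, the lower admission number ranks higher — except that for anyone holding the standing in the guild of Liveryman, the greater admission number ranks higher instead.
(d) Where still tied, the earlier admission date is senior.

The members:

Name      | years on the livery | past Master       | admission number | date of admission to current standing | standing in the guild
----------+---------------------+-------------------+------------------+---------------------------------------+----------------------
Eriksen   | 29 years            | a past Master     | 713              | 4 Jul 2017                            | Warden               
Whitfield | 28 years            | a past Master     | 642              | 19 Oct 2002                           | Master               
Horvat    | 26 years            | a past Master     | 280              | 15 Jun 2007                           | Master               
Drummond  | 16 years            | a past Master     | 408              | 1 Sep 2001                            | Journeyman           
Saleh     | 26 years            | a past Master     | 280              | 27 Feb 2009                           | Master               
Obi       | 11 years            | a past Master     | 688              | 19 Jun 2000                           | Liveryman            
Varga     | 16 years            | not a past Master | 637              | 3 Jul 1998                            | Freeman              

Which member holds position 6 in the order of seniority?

By standing in the guild: Horvat, Saleh and Whitfield (Master); then Eriksen (Warden); then Obi (Liveryman); then Varga (Freeman); then Drummond (Journeyman).
Among Horvat, Saleh and Whitfield, by years on the livery (lower first): Horvat and Saleh (26 years) before Whitfield (28 years).
Horvat and Saleh both have admission number 280, so the next rule applies.
Among Horvat and Saleh, by date of admission to current standing (earlier first): Horvat (15 Jun 2007) before Saleh (27 Feb 2009).
Order: Horvat, Saleh, Whitfield, Eriksen, Obi, Varga, Drummond.

Varga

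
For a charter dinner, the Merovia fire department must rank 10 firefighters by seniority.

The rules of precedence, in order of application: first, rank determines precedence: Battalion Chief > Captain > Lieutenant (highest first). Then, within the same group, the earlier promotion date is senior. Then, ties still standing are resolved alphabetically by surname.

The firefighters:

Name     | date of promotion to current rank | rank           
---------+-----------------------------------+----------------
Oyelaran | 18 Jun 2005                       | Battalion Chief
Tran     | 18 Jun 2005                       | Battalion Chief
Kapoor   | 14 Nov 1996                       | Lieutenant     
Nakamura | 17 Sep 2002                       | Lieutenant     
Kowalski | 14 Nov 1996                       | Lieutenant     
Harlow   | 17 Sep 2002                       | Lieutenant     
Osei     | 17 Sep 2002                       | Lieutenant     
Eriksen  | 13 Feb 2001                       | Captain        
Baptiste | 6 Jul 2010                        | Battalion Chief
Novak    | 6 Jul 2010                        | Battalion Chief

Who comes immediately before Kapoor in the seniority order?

By rank: Oyelaran, Tran, Baptiste and Novak (Battalion Chief); then Eriksen (Captain); then Kapoor, Kowalski, Harlow, Nakamura and Osei (Lieutenant).
Among Oyelaran, Tran, Baptiste and Novak, by date of promotion to current rank (earlier first): Oyelaran and Tran (18 Jun 2005) before Baptiste and Novak (6 Jul 2010).
Among Oyelaran and Tran, alphabetically by surname: Oyelaran before Tran.
Among Baptiste and Novak, alphabetically by surname: Baptiste before Novak.
Among Kapoor, Kowalski, Harlow, Nakamura and Osei, by date of promotion to current rank (earlier first): Kapoor and Kowalski (14 Nov 1996) before Harlow, Nakamura and Osei (17 Sep 2002).
Among Kapoor and Kowalski, alphabetically by surname: Kapoor before Kowalski.
Among Harlow, Nakamura and Osei, alphabetically by surname: Harlow before Nakamura before Osei.
Order: Oyelaran, Tran, Baptiste, Novak, Eriksen, Kapoor, Kowalski, Harlow, Nakamura, Osei.

Eriksen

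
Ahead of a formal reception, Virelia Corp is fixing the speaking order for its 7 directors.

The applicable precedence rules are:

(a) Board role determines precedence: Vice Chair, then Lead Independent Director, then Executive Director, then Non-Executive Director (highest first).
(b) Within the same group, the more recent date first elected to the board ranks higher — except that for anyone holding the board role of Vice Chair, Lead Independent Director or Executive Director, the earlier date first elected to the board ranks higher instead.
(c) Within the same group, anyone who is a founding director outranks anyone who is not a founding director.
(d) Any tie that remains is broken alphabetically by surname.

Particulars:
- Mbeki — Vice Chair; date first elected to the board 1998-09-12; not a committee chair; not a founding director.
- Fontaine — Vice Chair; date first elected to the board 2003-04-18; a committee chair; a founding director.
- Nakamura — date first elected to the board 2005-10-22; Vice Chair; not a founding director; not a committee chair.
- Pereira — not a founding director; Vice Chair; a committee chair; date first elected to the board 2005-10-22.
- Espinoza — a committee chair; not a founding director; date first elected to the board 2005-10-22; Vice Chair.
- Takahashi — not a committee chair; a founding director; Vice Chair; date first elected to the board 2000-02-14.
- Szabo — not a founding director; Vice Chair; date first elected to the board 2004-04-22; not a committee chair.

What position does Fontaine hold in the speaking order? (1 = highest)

By board role: Mbeki, Takahashi, Fontaine, Szabo, Espinoza, Nakamura and Pereira (Vice Chair).
Among Mbeki, Takahashi, Fontaine, Szabo, Espinoza, Nakamura and Pereira, by date first elected to the board (earlier first) (reversed rule for this group): Mbeki (1998-09-12) before Takahashi (2000-02-14) before Fontaine (2003-04-18) before Szabo (2004-04-22) before Espinoza, Nakamura and Pereira (2005-10-22).
Espinoza, Nakamura and Pereira are each not a founding director, so the next rule applies.
Among Espinoza, Nakamura and Pereira, alphabetically by surname: Espinoza before Nakamura before Pereira.
Order: Mbeki, Takahashi, Fontaine, Szabo, Espinoza, Nakamura, Pereira. So position 3.

3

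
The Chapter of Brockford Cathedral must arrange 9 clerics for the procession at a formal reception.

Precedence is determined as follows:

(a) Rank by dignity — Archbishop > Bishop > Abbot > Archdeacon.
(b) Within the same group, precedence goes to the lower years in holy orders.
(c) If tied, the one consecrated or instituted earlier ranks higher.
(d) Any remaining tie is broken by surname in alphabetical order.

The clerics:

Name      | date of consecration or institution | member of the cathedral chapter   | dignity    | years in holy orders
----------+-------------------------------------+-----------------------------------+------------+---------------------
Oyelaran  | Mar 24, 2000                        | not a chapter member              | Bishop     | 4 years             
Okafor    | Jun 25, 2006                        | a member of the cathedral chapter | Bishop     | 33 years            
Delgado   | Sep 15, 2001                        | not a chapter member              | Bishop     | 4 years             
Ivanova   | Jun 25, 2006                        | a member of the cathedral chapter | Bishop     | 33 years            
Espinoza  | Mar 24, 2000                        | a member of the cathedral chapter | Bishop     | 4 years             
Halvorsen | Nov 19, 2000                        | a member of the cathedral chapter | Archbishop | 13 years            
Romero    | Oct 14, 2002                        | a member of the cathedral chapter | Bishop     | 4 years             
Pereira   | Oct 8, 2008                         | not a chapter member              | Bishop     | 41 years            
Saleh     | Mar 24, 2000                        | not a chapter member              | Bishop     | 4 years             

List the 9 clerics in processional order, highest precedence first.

By dignity: Halvorsen (Archbishop); then Espinoza, Oyelaran, Saleh, Delgado, Romero, Ivanova, Okafor and Pereira (Bishop).
Among Espinoza, Oyelaran, Saleh, Delgado, Romero, Ivanova, Okafor and Pereira, by years in holy orders (lower first): Espinoza, Oyelaran, Saleh, Delgado and Romero (4 years) before Ivanova and Okafor (33 years) before Pereira (41 years).
Among Espinoza, Oyelaran, Saleh, Delgado and Romero, by date of consecration or institution (earlier first): Espinoza, Oyelaran and Saleh (Mar 24, 2000) before Delgado (Sep 15, 2001) before Romero (Oct 14, 2002).
Among Espinoza, Oyelaran and Saleh, alphabetically by surname: Espinoza before Oyelaran before Saleh.
Ivanova and Okafor both have date of consecration or institution Jun 25, 2006, so the next rule applies.
Among Ivanova and Okafor, alphabetically by surname: Ivanova before Okafor.
Full order: Halvorsen, Espinoza, Oyelaran, Saleh, Delgado, Romero, Ivanova, Okafor, Pereira.

Halvorsen, Espinoza, Oyelaran, Saleh, Delgado, Romero, Ivanova, Okafor, Pereira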